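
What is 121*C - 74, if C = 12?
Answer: 1378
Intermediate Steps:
121*C - 74 = 121*12 - 74 = 1452 - 74 = 1378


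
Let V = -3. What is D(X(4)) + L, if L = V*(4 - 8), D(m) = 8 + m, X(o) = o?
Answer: 24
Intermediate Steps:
L = 12 (L = -3*(4 - 8) = -3*(-4) = 12)
D(X(4)) + L = (8 + 4) + 12 = 12 + 12 = 24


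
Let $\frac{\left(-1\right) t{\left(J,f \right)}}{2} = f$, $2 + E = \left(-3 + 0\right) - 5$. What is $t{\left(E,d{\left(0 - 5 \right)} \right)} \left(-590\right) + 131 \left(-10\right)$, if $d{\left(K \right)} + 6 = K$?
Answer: $-14290$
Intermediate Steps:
$d{\left(K \right)} = -6 + K$
$E = -10$ ($E = -2 + \left(\left(-3 + 0\right) - 5\right) = -2 - 8 = -10$)
$t{\left(J,f \right)} = - 2 f$
$t{\left(E,d{\left(0 - 5 \right)} \right)} \left(-590\right) + 131 \left(-10\right) = - 2 \left(-6 + \left(0 - 5\right)\right) \left(-590\right) + 131 \left(-10\right) = - 2 \left(-6 - 5\right) \left(-590\right) - 1310 = \left(-2\right) \left(-11\right) \left(-590\right) - 1310 = 22 \left(-590\right) - 1310 = -12980 - 1310 = -14290$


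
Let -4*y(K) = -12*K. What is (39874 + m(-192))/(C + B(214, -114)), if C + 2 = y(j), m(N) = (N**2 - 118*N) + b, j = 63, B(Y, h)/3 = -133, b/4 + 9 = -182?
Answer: -49315/106 ≈ -465.24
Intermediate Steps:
b = -764 (b = -36 + 4*(-182) = -36 - 728 = -764)
B(Y, h) = -399 (B(Y, h) = 3*(-133) = -399)
m(N) = -764 + N**2 - 118*N (m(N) = (N**2 - 118*N) - 764 = -764 + N**2 - 118*N)
y(K) = 3*K (y(K) = -(-3)*K = 3*K)
C = 187 (C = -2 + 3*63 = -2 + 189 = 187)
(39874 + m(-192))/(C + B(214, -114)) = (39874 + (-764 + (-192)**2 - 118*(-192)))/(187 - 399) = (39874 + (-764 + 36864 + 22656))/(-212) = (39874 + 58756)*(-1/212) = 98630*(-1/212) = -49315/106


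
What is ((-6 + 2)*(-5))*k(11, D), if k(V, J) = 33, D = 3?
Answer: 660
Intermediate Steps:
((-6 + 2)*(-5))*k(11, D) = ((-6 + 2)*(-5))*33 = -4*(-5)*33 = 20*33 = 660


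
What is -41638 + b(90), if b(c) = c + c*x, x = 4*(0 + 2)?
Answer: -40828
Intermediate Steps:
x = 8 (x = 4*2 = 8)
b(c) = 9*c (b(c) = c + c*8 = c + 8*c = 9*c)
-41638 + b(90) = -41638 + 9*90 = -41638 + 810 = -40828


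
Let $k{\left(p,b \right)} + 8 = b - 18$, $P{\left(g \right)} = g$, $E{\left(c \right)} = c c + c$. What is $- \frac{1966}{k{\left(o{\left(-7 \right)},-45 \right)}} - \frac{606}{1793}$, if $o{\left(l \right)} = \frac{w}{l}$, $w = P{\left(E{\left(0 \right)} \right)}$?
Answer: $\frac{3482012}{127303} \approx 27.352$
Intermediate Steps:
$E{\left(c \right)} = c + c^{2}$ ($E{\left(c \right)} = c^{2} + c = c + c^{2}$)
$w = 0$ ($w = 0 \left(1 + 0\right) = 0 \cdot 1 = 0$)
$o{\left(l \right)} = 0$ ($o{\left(l \right)} = \frac{0}{l} = 0$)
$k{\left(p,b \right)} = -26 + b$ ($k{\left(p,b \right)} = -8 + \left(b - 18\right) = -8 + \left(-18 + b\right) = -26 + b$)
$- \frac{1966}{k{\left(o{\left(-7 \right)},-45 \right)}} - \frac{606}{1793} = - \frac{1966}{-26 - 45} - \frac{606}{1793} = - \frac{1966}{-71} - \frac{606}{1793} = \left(-1966\right) \left(- \frac{1}{71}\right) - \frac{606}{1793} = \frac{1966}{71} - \frac{606}{1793} = \frac{3482012}{127303}$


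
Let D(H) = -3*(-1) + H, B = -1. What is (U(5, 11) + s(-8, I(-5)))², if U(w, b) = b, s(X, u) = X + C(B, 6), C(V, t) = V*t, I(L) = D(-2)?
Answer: 9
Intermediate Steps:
D(H) = 3 + H
I(L) = 1 (I(L) = 3 - 2 = 1)
s(X, u) = -6 + X (s(X, u) = X - 1*6 = X - 6 = -6 + X)
(U(5, 11) + s(-8, I(-5)))² = (11 + (-6 - 8))² = (11 - 14)² = (-3)² = 9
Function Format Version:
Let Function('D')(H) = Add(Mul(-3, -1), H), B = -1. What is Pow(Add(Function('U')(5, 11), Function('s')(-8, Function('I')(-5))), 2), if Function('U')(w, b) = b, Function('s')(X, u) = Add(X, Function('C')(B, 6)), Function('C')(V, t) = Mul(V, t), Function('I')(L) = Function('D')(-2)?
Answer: 9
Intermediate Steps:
Function('D')(H) = Add(3, H)
Function('I')(L) = 1 (Function('I')(L) = Add(3, -2) = 1)
Function('s')(X, u) = Add(-6, X) (Function('s')(X, u) = Add(X, Mul(-1, 6)) = Add(X, -6) = Add(-6, X))
Pow(Add(Function('U')(5, 11), Function('s')(-8, Function('I')(-5))), 2) = Pow(Add(11, Add(-6, -8)), 2) = Pow(Add(11, -14), 2) = Pow(-3, 2) = 9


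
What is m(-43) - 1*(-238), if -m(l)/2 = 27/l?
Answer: 10288/43 ≈ 239.26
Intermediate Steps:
m(l) = -54/l
m(-43) - 1*(-238) = -54/(-43) - 1*(-238) = -54*(-1/43) + 238 = 54/43 + 238 = 10288/43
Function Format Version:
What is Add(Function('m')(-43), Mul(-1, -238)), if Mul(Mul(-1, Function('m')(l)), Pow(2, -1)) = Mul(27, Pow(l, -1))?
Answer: Rational(10288, 43) ≈ 239.26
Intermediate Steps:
Function('m')(l) = Mul(-54, Pow(l, -1)) (Function('m')(l) = Mul(-2, Mul(27, Pow(l, -1))) = Mul(-54, Pow(l, -1)))
Add(Function('m')(-43), Mul(-1, -238)) = Add(Mul(-54, Pow(-43, -1)), Mul(-1, -238)) = Add(Mul(-54, Rational(-1, 43)), 238) = Add(Rational(54, 43), 238) = Rational(10288, 43)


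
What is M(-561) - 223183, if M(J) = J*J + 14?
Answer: 91552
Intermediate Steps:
M(J) = 14 + J² (M(J) = J² + 14 = 14 + J²)
M(-561) - 223183 = (14 + (-561)²) - 223183 = (14 + 314721) - 223183 = 314735 - 223183 = 91552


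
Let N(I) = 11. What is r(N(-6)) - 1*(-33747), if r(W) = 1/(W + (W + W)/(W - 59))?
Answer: 8538015/253 ≈ 33747.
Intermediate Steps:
r(W) = 1/(W + 2*W/(-59 + W)) (r(W) = 1/(W + (2*W)/(-59 + W)) = 1/(W + 2*W/(-59 + W)))
r(N(-6)) - 1*(-33747) = (-59 + 11)/(11*(-57 + 11)) - 1*(-33747) = (1/11)*(-48)/(-46) + 33747 = (1/11)*(-1/46)*(-48) + 33747 = 24/253 + 33747 = 8538015/253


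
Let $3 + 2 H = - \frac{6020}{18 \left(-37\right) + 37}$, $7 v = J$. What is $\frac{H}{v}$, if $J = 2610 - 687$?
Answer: $\frac{28931}{2419134} \approx 0.011959$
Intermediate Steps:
$J = 1923$
$v = \frac{1923}{7}$ ($v = \frac{1}{7} \cdot 1923 = \frac{1923}{7} \approx 274.71$)
$H = \frac{4133}{1258}$ ($H = - \frac{3}{2} + \frac{\left(-6020\right) \frac{1}{18 \left(-37\right) + 37}}{2} = - \frac{3}{2} + \frac{\left(-6020\right) \frac{1}{-666 + 37}}{2} = - \frac{3}{2} + \frac{\left(-6020\right) \frac{1}{-629}}{2} = - \frac{3}{2} + \frac{\left(-6020\right) \left(- \frac{1}{629}\right)}{2} = - \frac{3}{2} + \frac{1}{2} \cdot \frac{6020}{629} = - \frac{3}{2} + \frac{3010}{629} = \frac{4133}{1258} \approx 3.2854$)
$\frac{H}{v} = \frac{4133}{1258 \cdot \frac{1923}{7}} = \frac{4133}{1258} \cdot \frac{7}{1923} = \frac{28931}{2419134}$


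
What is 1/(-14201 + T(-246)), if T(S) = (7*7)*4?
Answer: -1/14005 ≈ -7.1403e-5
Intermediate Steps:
T(S) = 196 (T(S) = 49*4 = 196)
1/(-14201 + T(-246)) = 1/(-14201 + 196) = 1/(-14005) = -1/14005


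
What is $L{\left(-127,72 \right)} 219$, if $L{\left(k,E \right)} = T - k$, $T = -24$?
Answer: $22557$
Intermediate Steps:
$L{\left(k,E \right)} = -24 - k$
$L{\left(-127,72 \right)} 219 = \left(-24 - -127\right) 219 = \left(-24 + 127\right) 219 = 103 \cdot 219 = 22557$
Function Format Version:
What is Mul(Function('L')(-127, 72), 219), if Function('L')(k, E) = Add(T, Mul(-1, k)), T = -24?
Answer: 22557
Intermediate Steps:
Function('L')(k, E) = Add(-24, Mul(-1, k))
Mul(Function('L')(-127, 72), 219) = Mul(Add(-24, Mul(-1, -127)), 219) = Mul(Add(-24, 127), 219) = Mul(103, 219) = 22557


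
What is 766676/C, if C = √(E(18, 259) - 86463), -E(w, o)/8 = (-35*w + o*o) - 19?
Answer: -766676*I*√617919/617919 ≈ -975.32*I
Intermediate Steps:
E(w, o) = 152 - 8*o² + 280*w (E(w, o) = -8*((-35*w + o*o) - 19) = -8*((-35*w + o²) - 19) = -8*((o² - 35*w) - 19) = -8*(-19 + o² - 35*w) = 152 - 8*o² + 280*w)
C = I*√617919 (C = √((152 - 8*259² + 280*18) - 86463) = √((152 - 8*67081 + 5040) - 86463) = √((152 - 536648 + 5040) - 86463) = √(-531456 - 86463) = √(-617919) = I*√617919 ≈ 786.08*I)
766676/C = 766676/((I*√617919)) = 766676*(-I*√617919/617919) = -766676*I*√617919/617919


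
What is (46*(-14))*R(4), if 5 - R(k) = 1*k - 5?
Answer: -3864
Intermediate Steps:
R(k) = 10 - k (R(k) = 5 - (1*k - 5) = 5 - (k - 5) = 5 - (-5 + k) = 5 + (5 - k) = 10 - k)
(46*(-14))*R(4) = (46*(-14))*(10 - 1*4) = -644*(10 - 4) = -644*6 = -3864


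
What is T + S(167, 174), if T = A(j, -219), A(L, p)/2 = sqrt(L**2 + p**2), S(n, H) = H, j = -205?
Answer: 174 + 2*sqrt(89986) ≈ 773.95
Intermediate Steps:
A(L, p) = 2*sqrt(L**2 + p**2)
T = 2*sqrt(89986) (T = 2*sqrt((-205)**2 + (-219)**2) = 2*sqrt(42025 + 47961) = 2*sqrt(89986) ≈ 599.95)
T + S(167, 174) = 2*sqrt(89986) + 174 = 174 + 2*sqrt(89986)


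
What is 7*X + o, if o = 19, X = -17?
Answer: -100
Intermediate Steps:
7*X + o = 7*(-17) + 19 = -119 + 19 = -100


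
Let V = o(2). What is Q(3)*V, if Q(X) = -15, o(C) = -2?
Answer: 30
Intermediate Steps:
V = -2
Q(3)*V = -15*(-2) = 30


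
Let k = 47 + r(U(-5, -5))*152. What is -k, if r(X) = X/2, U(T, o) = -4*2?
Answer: 561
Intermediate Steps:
U(T, o) = -8
r(X) = X/2 (r(X) = X*(½) = X/2)
k = -561 (k = 47 + ((½)*(-8))*152 = 47 - 4*152 = 47 - 608 = -561)
-k = -1*(-561) = 561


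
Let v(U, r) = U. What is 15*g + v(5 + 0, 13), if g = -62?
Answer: -925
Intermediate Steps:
15*g + v(5 + 0, 13) = 15*(-62) + (5 + 0) = -930 + 5 = -925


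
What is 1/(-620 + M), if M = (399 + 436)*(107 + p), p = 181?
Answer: 1/239860 ≈ 4.1691e-6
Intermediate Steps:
M = 240480 (M = (399 + 436)*(107 + 181) = 835*288 = 240480)
1/(-620 + M) = 1/(-620 + 240480) = 1/239860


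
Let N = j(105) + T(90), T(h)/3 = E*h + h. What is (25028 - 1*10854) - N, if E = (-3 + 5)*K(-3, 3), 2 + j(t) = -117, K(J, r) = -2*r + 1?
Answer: 16723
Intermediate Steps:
K(J, r) = 1 - 2*r
j(t) = -119 (j(t) = -2 - 117 = -119)
E = -10 (E = (-3 + 5)*(1 - 2*3) = 2*(1 - 6) = 2*(-5) = -10)
T(h) = -27*h (T(h) = 3*(-10*h + h) = 3*(-9*h) = -27*h)
N = -2549 (N = -119 - 27*90 = -119 - 2430 = -2549)
(25028 - 1*10854) - N = (25028 - 1*10854) - 1*(-2549) = (25028 - 10854) + 2549 = 14174 + 2549 = 16723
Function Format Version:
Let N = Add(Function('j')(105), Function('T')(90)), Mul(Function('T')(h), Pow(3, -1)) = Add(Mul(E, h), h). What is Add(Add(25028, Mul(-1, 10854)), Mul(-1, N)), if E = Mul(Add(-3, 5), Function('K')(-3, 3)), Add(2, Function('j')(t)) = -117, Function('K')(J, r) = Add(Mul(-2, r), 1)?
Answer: 16723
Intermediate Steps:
Function('K')(J, r) = Add(1, Mul(-2, r))
Function('j')(t) = -119 (Function('j')(t) = Add(-2, -117) = -119)
E = -10 (E = Mul(Add(-3, 5), Add(1, Mul(-2, 3))) = Mul(2, Add(1, -6)) = Mul(2, -5) = -10)
Function('T')(h) = Mul(-27, h) (Function('T')(h) = Mul(3, Add(Mul(-10, h), h)) = Mul(3, Mul(-9, h)) = Mul(-27, h))
N = -2549 (N = Add(-119, Mul(-27, 90)) = Add(-119, -2430) = -2549)
Add(Add(25028, Mul(-1, 10854)), Mul(-1, N)) = Add(Add(25028, Mul(-1, 10854)), Mul(-1, -2549)) = Add(Add(25028, -10854), 2549) = Add(14174, 2549) = 16723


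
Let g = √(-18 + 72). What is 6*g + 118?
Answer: 118 + 18*√6 ≈ 162.09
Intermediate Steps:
g = 3*√6 (g = √54 = 3*√6 ≈ 7.3485)
6*g + 118 = 6*(3*√6) + 118 = 18*√6 + 118 = 118 + 18*√6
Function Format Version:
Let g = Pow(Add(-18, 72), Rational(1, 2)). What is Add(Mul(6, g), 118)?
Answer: Add(118, Mul(18, Pow(6, Rational(1, 2)))) ≈ 162.09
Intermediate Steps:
g = Mul(3, Pow(6, Rational(1, 2))) (g = Pow(54, Rational(1, 2)) = Mul(3, Pow(6, Rational(1, 2))) ≈ 7.3485)
Add(Mul(6, g), 118) = Add(Mul(6, Mul(3, Pow(6, Rational(1, 2)))), 118) = Add(Mul(18, Pow(6, Rational(1, 2))), 118) = Add(118, Mul(18, Pow(6, Rational(1, 2))))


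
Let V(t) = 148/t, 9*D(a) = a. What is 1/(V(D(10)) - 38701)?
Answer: -5/192839 ≈ -2.5928e-5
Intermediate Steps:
D(a) = a/9
1/(V(D(10)) - 38701) = 1/(148/(((⅑)*10)) - 38701) = 1/(148/(10/9) - 38701) = 1/(148*(9/10) - 38701) = 1/(666/5 - 38701) = 1/(-192839/5) = -5/192839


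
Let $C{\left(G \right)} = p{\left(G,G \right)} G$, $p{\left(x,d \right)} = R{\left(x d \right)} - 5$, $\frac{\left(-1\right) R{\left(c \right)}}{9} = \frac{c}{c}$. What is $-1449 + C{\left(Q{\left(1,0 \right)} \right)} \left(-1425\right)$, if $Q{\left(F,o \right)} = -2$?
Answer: $-41349$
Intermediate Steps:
$R{\left(c \right)} = -9$ ($R{\left(c \right)} = - 9 \frac{c}{c} = \left(-9\right) 1 = -9$)
$p{\left(x,d \right)} = -14$ ($p{\left(x,d \right)} = -9 - 5 = -14$)
$C{\left(G \right)} = - 14 G$
$-1449 + C{\left(Q{\left(1,0 \right)} \right)} \left(-1425\right) = -1449 + \left(-14\right) \left(-2\right) \left(-1425\right) = -1449 + 28 \left(-1425\right) = -1449 - 39900 = -41349$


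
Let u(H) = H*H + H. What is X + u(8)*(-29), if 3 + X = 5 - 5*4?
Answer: -2106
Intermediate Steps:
X = -18 (X = -3 + (5 - 5*4) = -3 + (5 - 20) = -3 - 15 = -18)
u(H) = H + H² (u(H) = H² + H = H + H²)
X + u(8)*(-29) = -18 + (8*(1 + 8))*(-29) = -18 + (8*9)*(-29) = -18 + 72*(-29) = -18 - 2088 = -2106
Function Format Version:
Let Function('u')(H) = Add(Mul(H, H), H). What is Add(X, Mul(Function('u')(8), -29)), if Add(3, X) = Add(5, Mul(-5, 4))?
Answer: -2106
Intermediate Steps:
X = -18 (X = Add(-3, Add(5, Mul(-5, 4))) = Add(-3, Add(5, -20)) = Add(-3, -15) = -18)
Function('u')(H) = Add(H, Pow(H, 2)) (Function('u')(H) = Add(Pow(H, 2), H) = Add(H, Pow(H, 2)))
Add(X, Mul(Function('u')(8), -29)) = Add(-18, Mul(Mul(8, Add(1, 8)), -29)) = Add(-18, Mul(Mul(8, 9), -29)) = Add(-18, Mul(72, -29)) = Add(-18, -2088) = -2106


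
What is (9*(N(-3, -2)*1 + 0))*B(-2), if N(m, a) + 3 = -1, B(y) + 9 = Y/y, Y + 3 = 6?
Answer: 378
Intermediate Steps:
Y = 3 (Y = -3 + 6 = 3)
B(y) = -9 + 3/y
N(m, a) = -4 (N(m, a) = -3 - 1 = -4)
(9*(N(-3, -2)*1 + 0))*B(-2) = (9*(-4*1 + 0))*(-9 + 3/(-2)) = (9*(-4 + 0))*(-9 + 3*(-1/2)) = (9*(-4))*(-9 - 3/2) = -36*(-21/2) = 378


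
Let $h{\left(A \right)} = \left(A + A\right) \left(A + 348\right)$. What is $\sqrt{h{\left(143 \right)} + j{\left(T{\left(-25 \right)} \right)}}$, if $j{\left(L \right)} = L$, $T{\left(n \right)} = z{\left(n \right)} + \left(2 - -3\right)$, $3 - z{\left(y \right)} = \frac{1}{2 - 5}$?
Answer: $\frac{\sqrt{1263909}}{3} \approx 374.75$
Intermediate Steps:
$z{\left(y \right)} = \frac{10}{3}$ ($z{\left(y \right)} = 3 - \frac{1}{2 - 5} = 3 - \frac{1}{-3} = 3 - - \frac{1}{3} = 3 + \frac{1}{3} = \frac{10}{3}$)
$h{\left(A \right)} = 2 A \left(348 + A\right)$
$T{\left(n \right)} = \frac{25}{3}$ ($T{\left(n \right)} = \frac{10}{3} + \left(2 - -3\right) = \frac{10}{3} + \left(2 + 3\right) = \frac{10}{3} + 5 = \frac{25}{3}$)
$\sqrt{h{\left(143 \right)} + j{\left(T{\left(-25 \right)} \right)}} = \sqrt{2 \cdot 143 \left(348 + 143\right) + \frac{25}{3}} = \sqrt{2 \cdot 143 \cdot 491 + \frac{25}{3}} = \sqrt{140426 + \frac{25}{3}} = \sqrt{\frac{421303}{3}} = \frac{\sqrt{1263909}}{3}$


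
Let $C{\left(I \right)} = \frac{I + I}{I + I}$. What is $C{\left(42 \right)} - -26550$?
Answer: $26551$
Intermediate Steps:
$C{\left(I \right)} = 1$ ($C{\left(I \right)} = \frac{2 I}{2 I} = 2 I \frac{1}{2 I} = 1$)
$C{\left(42 \right)} - -26550 = 1 - -26550 = 1 + 26550 = 26551$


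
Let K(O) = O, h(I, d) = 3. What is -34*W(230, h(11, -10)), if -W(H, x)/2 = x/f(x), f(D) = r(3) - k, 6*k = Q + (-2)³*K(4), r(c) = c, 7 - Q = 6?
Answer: 1224/49 ≈ 24.980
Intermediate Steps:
Q = 1 (Q = 7 - 1*6 = 7 - 6 = 1)
k = -31/6 (k = (1 + (-2)³*4)/6 = (1 - 8*4)/6 = (1 - 32)/6 = (⅙)*(-31) = -31/6 ≈ -5.1667)
f(D) = 49/6 (f(D) = 3 - 1*(-31/6) = 3 + 31/6 = 49/6)
W(H, x) = -12*x/49 (W(H, x) = -2*x/49/6 = -2*x*6/49 = -12*x/49)
-34*W(230, h(11, -10)) = -(-408)*3/49 = -34*(-36/49) = 1224/49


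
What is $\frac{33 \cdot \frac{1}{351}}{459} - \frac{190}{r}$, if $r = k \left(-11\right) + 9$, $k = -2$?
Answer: $- \frac{10203229}{1664793} \approx -6.1288$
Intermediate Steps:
$r = 31$ ($r = \left(-2\right) \left(-11\right) + 9 = 22 + 9 = 31$)
$\frac{33 \cdot \frac{1}{351}}{459} - \frac{190}{r} = \frac{33 \cdot \frac{1}{351}}{459} - \frac{190}{31} = 33 \cdot \frac{1}{351} \cdot \frac{1}{459} - \frac{190}{31} = \frac{11}{117} \cdot \frac{1}{459} - \frac{190}{31} = \frac{11}{53703} - \frac{190}{31} = - \frac{10203229}{1664793}$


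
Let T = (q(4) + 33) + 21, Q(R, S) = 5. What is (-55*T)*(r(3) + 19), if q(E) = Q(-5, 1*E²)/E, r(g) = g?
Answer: -133705/2 ≈ -66853.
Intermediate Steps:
q(E) = 5/E
T = 221/4 (T = (5/4 + 33) + 21 = 137/4 + 21 = 221/4 ≈ 55.250)
(-55*T)*(r(3) + 19) = (-55*221/4)*(3 + 19) = -12155/4*22 = -133705/2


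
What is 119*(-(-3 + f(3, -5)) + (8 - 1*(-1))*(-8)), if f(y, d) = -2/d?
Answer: -41293/5 ≈ -8258.6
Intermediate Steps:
119*(-(-3 + f(3, -5)) + (8 - 1*(-1))*(-8)) = 119*(-(-3 - 2/(-5)) + (8 - 1*(-1))*(-8)) = 119*(-(-3 - 2*(-⅕)) + (8 + 1)*(-8)) = 119*(-(-3 + ⅖) + 9*(-8)) = 119*(-1*(-13/5) - 72) = 119*(13/5 - 72) = 119*(-347/5) = -41293/5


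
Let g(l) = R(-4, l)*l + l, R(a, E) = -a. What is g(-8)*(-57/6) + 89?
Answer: 469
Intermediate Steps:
g(l) = 5*l (g(l) = (-1*(-4))*l + l = 4*l + l = 5*l)
g(-8)*(-57/6) + 89 = (5*(-8))*(-57/6) + 89 = -(-2280)/6 + 89 = -40*(-19/2) + 89 = 380 + 89 = 469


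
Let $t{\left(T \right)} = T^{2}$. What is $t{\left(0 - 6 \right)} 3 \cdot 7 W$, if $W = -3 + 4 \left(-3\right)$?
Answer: $-11340$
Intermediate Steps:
$W = -15$ ($W = -3 - 12 = -15$)
$t{\left(0 - 6 \right)} 3 \cdot 7 W = \left(0 - 6\right)^{2} \cdot 3 \cdot 7 \left(-15\right) = \left(0 - 6\right)^{2} \cdot 3 \left(-105\right) = \left(-6\right)^{2} \cdot 3 \left(-105\right) = 36 \cdot 3 \left(-105\right) = 108 \left(-105\right) = -11340$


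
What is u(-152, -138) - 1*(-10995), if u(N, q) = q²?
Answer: 30039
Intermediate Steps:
u(-152, -138) - 1*(-10995) = (-138)² - 1*(-10995) = 19044 + 10995 = 30039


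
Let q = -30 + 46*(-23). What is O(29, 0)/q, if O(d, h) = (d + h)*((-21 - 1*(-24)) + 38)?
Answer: -1189/1088 ≈ -1.0928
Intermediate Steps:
O(d, h) = 41*d + 41*h (O(d, h) = (d + h)*((-21 + 24) + 38) = (d + h)*(3 + 38) = (d + h)*41 = 41*d + 41*h)
q = -1088 (q = -30 - 1058 = -1088)
O(29, 0)/q = (41*29 + 41*0)/(-1088) = (1189 + 0)*(-1/1088) = 1189*(-1/1088) = -1189/1088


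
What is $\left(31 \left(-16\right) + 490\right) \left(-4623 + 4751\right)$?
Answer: $-768$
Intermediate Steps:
$\left(31 \left(-16\right) + 490\right) \left(-4623 + 4751\right) = \left(-496 + 490\right) 128 = \left(-6\right) 128 = -768$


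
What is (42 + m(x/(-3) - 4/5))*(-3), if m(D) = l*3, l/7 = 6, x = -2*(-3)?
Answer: -504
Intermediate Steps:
x = 6
l = 42 (l = 7*6 = 42)
m(D) = 126 (m(D) = 42*3 = 126)
(42 + m(x/(-3) - 4/5))*(-3) = (42 + 126)*(-3) = 168*(-3) = -504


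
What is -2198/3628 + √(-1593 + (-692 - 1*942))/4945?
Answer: -1099/1814 + I*√3227/4945 ≈ -0.60584 + 0.011488*I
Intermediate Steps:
-2198/3628 + √(-1593 + (-692 - 1*942))/4945 = -2198*1/3628 + √(-1593 + (-692 - 942))*(1/4945) = -1099/1814 + √(-1593 - 1634)*(1/4945) = -1099/1814 + √(-3227)*(1/4945) = -1099/1814 + (I*√3227)*(1/4945) = -1099/1814 + I*√3227/4945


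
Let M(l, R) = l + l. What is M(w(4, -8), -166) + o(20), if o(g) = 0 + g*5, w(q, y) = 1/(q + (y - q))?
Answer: 399/4 ≈ 99.750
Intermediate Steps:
w(q, y) = 1/y
M(l, R) = 2*l
o(g) = 5*g (o(g) = 0 + 5*g = 5*g)
M(w(4, -8), -166) + o(20) = 2/(-8) + 5*20 = 2*(-⅛) + 100 = -¼ + 100 = 399/4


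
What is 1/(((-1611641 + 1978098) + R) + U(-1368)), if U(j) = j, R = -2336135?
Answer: -1/1971046 ≈ -5.0735e-7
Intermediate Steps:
1/(((-1611641 + 1978098) + R) + U(-1368)) = 1/(((-1611641 + 1978098) - 2336135) - 1368) = 1/((366457 - 2336135) - 1368) = 1/(-1969678 - 1368) = 1/(-1971046) = -1/1971046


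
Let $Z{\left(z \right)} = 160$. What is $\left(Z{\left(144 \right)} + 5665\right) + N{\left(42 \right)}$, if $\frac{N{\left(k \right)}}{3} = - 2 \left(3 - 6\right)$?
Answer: $5843$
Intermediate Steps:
$N{\left(k \right)} = 18$ ($N{\left(k \right)} = 3 \left(- 2 \left(3 - 6\right)\right) = 3 \left(\left(-2\right) \left(-3\right)\right) = 3 \cdot 6 = 18$)
$\left(Z{\left(144 \right)} + 5665\right) + N{\left(42 \right)} = \left(160 + 5665\right) + 18 = 5825 + 18 = 5843$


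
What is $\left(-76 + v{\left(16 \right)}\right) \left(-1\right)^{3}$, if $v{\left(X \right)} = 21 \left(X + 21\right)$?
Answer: $-701$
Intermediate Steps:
$v{\left(X \right)} = 441 + 21 X$ ($v{\left(X \right)} = 21 \left(21 + X\right) = 441 + 21 X$)
$\left(-76 + v{\left(16 \right)}\right) \left(-1\right)^{3} = \left(-76 + \left(441 + 21 \cdot 16\right)\right) \left(-1\right)^{3} = \left(-76 + \left(441 + 336\right)\right) \left(-1\right) = \left(-76 + 777\right) \left(-1\right) = 701 \left(-1\right) = -701$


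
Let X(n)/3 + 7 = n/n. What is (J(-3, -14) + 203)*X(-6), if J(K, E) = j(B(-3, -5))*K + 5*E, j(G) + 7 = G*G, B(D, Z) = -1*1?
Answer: -2718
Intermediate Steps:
B(D, Z) = -1
X(n) = -18 (X(n) = -21 + 3*(n/n) = -21 + 3*1 = -21 + 3 = -18)
j(G) = -7 + G² (j(G) = -7 + G*G = -7 + G²)
J(K, E) = -6*K + 5*E (J(K, E) = (-7 + (-1)²)*K + 5*E = (-7 + 1)*K + 5*E = -6*K + 5*E)
(J(-3, -14) + 203)*X(-6) = ((-6*(-3) + 5*(-14)) + 203)*(-18) = ((18 - 70) + 203)*(-18) = (-52 + 203)*(-18) = 151*(-18) = -2718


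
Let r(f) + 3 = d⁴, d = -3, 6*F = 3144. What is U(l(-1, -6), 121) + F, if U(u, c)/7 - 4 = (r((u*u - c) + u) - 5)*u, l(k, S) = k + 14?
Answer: 7195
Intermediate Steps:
F = 524 (F = (⅙)*3144 = 524)
l(k, S) = 14 + k
r(f) = 78 (r(f) = -3 + (-3)⁴ = -3 + 81 = 78)
U(u, c) = 28 + 511*u (U(u, c) = 28 + 7*((78 - 5)*u) = 28 + 7*(73*u) = 28 + 511*u)
U(l(-1, -6), 121) + F = (28 + 511*(14 - 1)) + 524 = (28 + 511*13) + 524 = (28 + 6643) + 524 = 6671 + 524 = 7195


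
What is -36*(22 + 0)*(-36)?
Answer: 28512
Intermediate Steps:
-36*(22 + 0)*(-36) = -36*22*(-36) = -792*(-36) = 28512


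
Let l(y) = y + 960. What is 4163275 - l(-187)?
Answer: 4162502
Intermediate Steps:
l(y) = 960 + y
4163275 - l(-187) = 4163275 - (960 - 187) = 4163275 - 1*773 = 4163275 - 773 = 4162502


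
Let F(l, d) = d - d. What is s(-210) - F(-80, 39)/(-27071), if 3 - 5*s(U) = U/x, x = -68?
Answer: -3/170 ≈ -0.017647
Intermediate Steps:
F(l, d) = 0
s(U) = ⅗ + U/340 (s(U) = ⅗ - U/(5*(-68)) = ⅗ - U*(-1)/(5*68) = ⅗ - (-1)*U/340 = ⅗ + U/340)
s(-210) - F(-80, 39)/(-27071) = (⅗ + (1/340)*(-210)) - 0/(-27071) = (⅗ - 21/34) - 0*(-1)/27071 = -3/170 - 1*0 = -3/170 + 0 = -3/170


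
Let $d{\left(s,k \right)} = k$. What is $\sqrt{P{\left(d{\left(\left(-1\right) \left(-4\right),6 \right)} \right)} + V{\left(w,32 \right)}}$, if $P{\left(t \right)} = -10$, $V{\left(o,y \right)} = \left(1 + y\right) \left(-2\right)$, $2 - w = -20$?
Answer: $2 i \sqrt{19} \approx 8.7178 i$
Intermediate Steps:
$w = 22$ ($w = 2 - -20 = 2 + 20 = 22$)
$V{\left(o,y \right)} = -2 - 2 y$
$\sqrt{P{\left(d{\left(\left(-1\right) \left(-4\right),6 \right)} \right)} + V{\left(w,32 \right)}} = \sqrt{-10 - 66} = \sqrt{-76} = 2 i \sqrt{19}$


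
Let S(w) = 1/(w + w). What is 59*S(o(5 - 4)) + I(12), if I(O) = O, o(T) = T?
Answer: 83/2 ≈ 41.500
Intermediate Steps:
S(w) = 1/(2*w)
59*S(o(5 - 4)) + I(12) = 59*(1/(2*(5 - 4))) + 12 = 59*((1/2)/1) + 12 = 59*((1/2)*1) + 12 = 59*(1/2) + 12 = 59/2 + 12 = 83/2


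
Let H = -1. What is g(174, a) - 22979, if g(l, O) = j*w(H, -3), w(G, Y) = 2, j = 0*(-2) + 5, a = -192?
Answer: -22969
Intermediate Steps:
j = 5 (j = 0 + 5 = 5)
g(l, O) = 10 (g(l, O) = 5*2 = 10)
g(174, a) - 22979 = 10 - 22979 = -22969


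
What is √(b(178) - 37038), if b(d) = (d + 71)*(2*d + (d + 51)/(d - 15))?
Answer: √1380414237/163 ≈ 227.94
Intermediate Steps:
b(d) = (71 + d)*(2*d + (51 + d)/(-15 + d))
√(b(178) - 37038) = √((3621 - 2008*178 + 2*178³ + 113*178²)/(-15 + 178) - 37038) = √((3621 - 357424 + 2*5639752 + 113*31684)/163 - 37038) = √((3621 - 357424 + 11279504 + 3580292)/163 - 37038) = √((1/163)*14505993 - 37038) = √(14505993/163 - 37038) = √(8468799/163) = √1380414237/163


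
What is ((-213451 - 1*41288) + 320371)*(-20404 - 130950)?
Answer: -9933665728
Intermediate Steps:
((-213451 - 1*41288) + 320371)*(-20404 - 130950) = ((-213451 - 41288) + 320371)*(-151354) = (-254739 + 320371)*(-151354) = 65632*(-151354) = -9933665728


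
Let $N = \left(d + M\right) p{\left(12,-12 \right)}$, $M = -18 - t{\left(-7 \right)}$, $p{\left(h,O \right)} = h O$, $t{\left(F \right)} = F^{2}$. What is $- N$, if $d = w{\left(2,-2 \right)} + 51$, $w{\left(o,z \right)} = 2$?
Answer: $-2016$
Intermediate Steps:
$p{\left(h,O \right)} = O h$
$d = 53$ ($d = 2 + 51 = 53$)
$M = -67$ ($M = -18 - \left(-7\right)^{2} = -18 - 49 = -67$)
$N = 2016$ ($N = \left(53 - 67\right) \left(\left(-12\right) 12\right) = \left(-14\right) \left(-144\right) = 2016$)
$- N = \left(-1\right) 2016 = -2016$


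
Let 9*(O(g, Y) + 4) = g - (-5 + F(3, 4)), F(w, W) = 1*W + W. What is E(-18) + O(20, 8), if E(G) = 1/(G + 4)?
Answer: -275/126 ≈ -2.1825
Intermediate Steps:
F(w, W) = 2*W (F(w, W) = W + W = 2*W)
E(G) = 1/(4 + G)
O(g, Y) = -13/3 + g/9 (O(g, Y) = -4 + (g - (-5 + 2*4))/9 = -4 + (g - (-5 + 8))/9 = -4 + (g - 1*3)/9 = -4 + (g - 3)/9 = -4 + (-3 + g)/9 = -4 + (-⅓ + g/9) = -13/3 + g/9)
E(-18) + O(20, 8) = 1/(4 - 18) + (-13/3 + (⅑)*20) = 1/(-14) + (-13/3 + 20/9) = -1/14 - 19/9 = -275/126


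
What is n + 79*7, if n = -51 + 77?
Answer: 579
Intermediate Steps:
n = 26
n + 79*7 = 26 + 79*7 = 26 + 553 = 579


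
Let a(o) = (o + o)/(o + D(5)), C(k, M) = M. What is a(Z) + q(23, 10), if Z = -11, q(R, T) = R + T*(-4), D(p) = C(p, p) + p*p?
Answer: -345/19 ≈ -18.158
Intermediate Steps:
D(p) = p + p² (D(p) = p + p*p = p + p²)
q(R, T) = R - 4*T
a(o) = 2*o/(30 + o) (a(o) = (o + o)/(o + 5*(1 + 5)) = (2*o)/(o + 5*6) = (2*o)/(o + 30) = (2*o)/(30 + o) = 2*o/(30 + o))
a(Z) + q(23, 10) = 2*(-11)/(30 - 11) + (23 - 4*10) = 2*(-11)/19 + (23 - 40) = 2*(-11)*(1/19) - 17 = -22/19 - 17 = -345/19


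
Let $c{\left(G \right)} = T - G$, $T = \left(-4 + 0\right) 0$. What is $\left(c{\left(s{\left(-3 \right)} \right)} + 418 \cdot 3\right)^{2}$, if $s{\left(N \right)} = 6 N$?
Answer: $1617984$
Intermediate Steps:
$T = 0$ ($T = \left(-4\right) 0 = 0$)
$c{\left(G \right)} = - G$ ($c{\left(G \right)} = 0 - G = - G$)
$\left(c{\left(s{\left(-3 \right)} \right)} + 418 \cdot 3\right)^{2} = \left(- 6 \left(-3\right) + 418 \cdot 3\right)^{2} = \left(\left(-1\right) \left(-18\right) + 1254\right)^{2} = \left(18 + 1254\right)^{2} = 1272^{2} = 1617984$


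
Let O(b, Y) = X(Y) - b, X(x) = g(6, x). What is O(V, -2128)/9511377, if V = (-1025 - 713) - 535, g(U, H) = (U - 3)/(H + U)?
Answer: 4823303/20183141994 ≈ 0.00023898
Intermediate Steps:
g(U, H) = (-3 + U)/(H + U)
X(x) = 3/(6 + x) (X(x) = (-3 + 6)/(x + 6) = 3/(6 + x))
V = -2273 (V = -1738 - 535 = -2273)
O(b, Y) = -b + 3/(6 + Y) (O(b, Y) = 3/(6 + Y) - b = -b + 3/(6 + Y))
O(V, -2128)/9511377 = ((3 - 1*(-2273)*(6 - 2128))/(6 - 2128))/9511377 = ((3 - 1*(-2273)*(-2122))/(-2122))*(1/9511377) = -(3 - 4823306)/2122*(1/9511377) = -1/2122*(-4823303)*(1/9511377) = (4823303/2122)*(1/9511377) = 4823303/20183141994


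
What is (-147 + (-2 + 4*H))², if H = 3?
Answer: 18769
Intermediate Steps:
(-147 + (-2 + 4*H))² = (-147 + (-2 + 4*3))² = (-147 + (-2 + 12))² = (-147 + 10)² = (-137)² = 18769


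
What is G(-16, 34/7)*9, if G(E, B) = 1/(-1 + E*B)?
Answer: -63/551 ≈ -0.11434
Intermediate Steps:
G(E, B) = 1/(-1 + B*E)
G(-16, 34/7)*9 = 9/(-1 + (34/7)*(-16)) = 9/(-1 - 544/7) = 9/(-551/7) = -7/551*9 = -63/551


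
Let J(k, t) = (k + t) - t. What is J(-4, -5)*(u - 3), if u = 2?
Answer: 4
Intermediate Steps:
J(k, t) = k
J(-4, -5)*(u - 3) = -4*(2 - 3) = -4*(-1) = 4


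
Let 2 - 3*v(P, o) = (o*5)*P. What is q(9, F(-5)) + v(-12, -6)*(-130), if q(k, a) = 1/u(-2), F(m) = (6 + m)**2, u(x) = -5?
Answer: 232697/15 ≈ 15513.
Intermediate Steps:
v(P, o) = 2/3 - 5*P*o/3 (v(P, o) = 2/3 - o*5*P/3 = 2/3 - 5*o*P/3 = 2/3 - 5*P*o/3)
q(k, a) = -1/5 (q(k, a) = 1/(-5) = -1/5)
q(9, F(-5)) + v(-12, -6)*(-130) = -1/5 + (2/3 - 5/3*(-12)*(-6))*(-130) = -1/5 + (2/3 - 120)*(-130) = -1/5 - 358/3*(-130) = -1/5 + 46540/3 = 232697/15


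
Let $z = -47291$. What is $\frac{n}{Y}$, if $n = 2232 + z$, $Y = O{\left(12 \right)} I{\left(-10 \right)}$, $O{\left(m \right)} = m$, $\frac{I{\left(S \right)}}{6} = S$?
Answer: $\frac{45059}{720} \approx 62.582$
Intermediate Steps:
$I{\left(S \right)} = 6 S$
$Y = -720$ ($Y = 12 \cdot 6 \left(-10\right) = 12 \left(-60\right) = -720$)
$n = -45059$ ($n = 2232 - 47291 = -45059$)
$\frac{n}{Y} = - \frac{45059}{-720} = \left(-45059\right) \left(- \frac{1}{720}\right) = \frac{45059}{720}$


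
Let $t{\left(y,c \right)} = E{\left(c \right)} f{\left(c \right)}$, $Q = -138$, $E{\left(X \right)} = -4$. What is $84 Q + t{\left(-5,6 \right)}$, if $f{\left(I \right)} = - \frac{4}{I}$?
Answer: $- \frac{34768}{3} \approx -11589.0$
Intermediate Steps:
$t{\left(y,c \right)} = \frac{16}{c}$ ($t{\left(y,c \right)} = - 4 \left(- \frac{4}{c}\right) = \frac{16}{c}$)
$84 Q + t{\left(-5,6 \right)} = 84 \left(-138\right) + \frac{16}{6} = -11592 + 16 \cdot \frac{1}{6} = -11592 + \frac{8}{3} = - \frac{34768}{3}$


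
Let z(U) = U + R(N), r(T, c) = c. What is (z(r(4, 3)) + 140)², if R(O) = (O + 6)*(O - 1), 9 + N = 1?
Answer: 25921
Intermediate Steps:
N = -8 (N = -9 + 1 = -8)
R(O) = (-1 + O)*(6 + O) (R(O) = (6 + O)*(-1 + O) = (-1 + O)*(6 + O))
z(U) = 18 + U (z(U) = U + (-6 + (-8)² + 5*(-8)) = U + (-6 + 64 - 40) = U + 18 = 18 + U)
(z(r(4, 3)) + 140)² = ((18 + 3) + 140)² = (21 + 140)² = 161² = 25921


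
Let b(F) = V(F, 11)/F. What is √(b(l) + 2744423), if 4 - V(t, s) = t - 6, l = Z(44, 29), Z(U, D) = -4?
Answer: 3*√1219742/2 ≈ 1656.6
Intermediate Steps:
l = -4
V(t, s) = 10 - t (V(t, s) = 4 - (t - 6) = 4 - (-6 + t) = 4 + (6 - t) = 10 - t)
b(F) = (10 - F)/F
√(b(l) + 2744423) = √((10 - 1*(-4))/(-4) + 2744423) = √(-(10 + 4)/4 + 2744423) = √(-¼*14 + 2744423) = √(-7/2 + 2744423) = √(5488839/2) = 3*√1219742/2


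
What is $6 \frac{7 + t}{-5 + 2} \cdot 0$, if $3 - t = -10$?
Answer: $0$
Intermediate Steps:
$t = 13$ ($t = 3 - -10 = 3 + 10 = 13$)
$6 \frac{7 + t}{-5 + 2} \cdot 0 = 6 \frac{7 + 13}{-5 + 2} \cdot 0 = 6 \frac{20}{-3} \cdot 0 = 6 \cdot 20 \left(- \frac{1}{3}\right) 0 = 6 \left(- \frac{20}{3}\right) 0 = \left(-40\right) 0 = 0$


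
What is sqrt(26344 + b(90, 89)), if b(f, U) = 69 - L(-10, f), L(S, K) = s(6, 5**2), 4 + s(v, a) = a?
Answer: 2*sqrt(6598) ≈ 162.46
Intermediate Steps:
s(v, a) = -4 + a
L(S, K) = 21 (L(S, K) = -4 + 5**2 = -4 + 25 = 21)
b(f, U) = 48 (b(f, U) = 69 - 1*21 = 69 - 21 = 48)
sqrt(26344 + b(90, 89)) = sqrt(26344 + 48) = sqrt(26392) = 2*sqrt(6598)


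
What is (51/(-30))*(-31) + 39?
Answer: 917/10 ≈ 91.700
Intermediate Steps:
(51/(-30))*(-31) + 39 = (51*(-1/30))*(-31) + 39 = -17/10*(-31) + 39 = 527/10 + 39 = 917/10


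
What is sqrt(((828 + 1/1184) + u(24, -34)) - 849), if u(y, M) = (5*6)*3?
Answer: sqrt(6045578)/296 ≈ 8.3067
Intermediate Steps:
u(y, M) = 90 (u(y, M) = 30*3 = 90)
sqrt(((828 + 1/1184) + u(24, -34)) - 849) = sqrt(((828 + 1/1184) + 90) - 849) = sqrt((980353/1184 + 90) - 849) = sqrt(1086913/1184 - 849) = sqrt(81697/1184) = sqrt(6045578)/296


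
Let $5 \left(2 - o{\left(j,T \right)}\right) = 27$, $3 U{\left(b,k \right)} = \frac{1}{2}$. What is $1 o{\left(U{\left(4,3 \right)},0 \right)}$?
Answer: $- \frac{17}{5} \approx -3.4$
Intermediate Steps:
$U{\left(b,k \right)} = \frac{1}{6}$ ($U{\left(b,k \right)} = \frac{1}{3 \cdot 2} = \frac{1}{3} \cdot \frac{1}{2} = \frac{1}{6}$)
$o{\left(j,T \right)} = - \frac{17}{5}$ ($o{\left(j,T \right)} = 2 - \frac{27}{5} = - \frac{17}{5}$)
$1 o{\left(U{\left(4,3 \right)},0 \right)} = 1 \left(- \frac{17}{5}\right) = - \frac{17}{5}$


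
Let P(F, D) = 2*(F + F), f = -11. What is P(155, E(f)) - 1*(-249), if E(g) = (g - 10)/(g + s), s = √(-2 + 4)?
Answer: 869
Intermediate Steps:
s = √2 ≈ 1.4142
E(g) = (-10 + g)/(g + √2) (E(g) = (g - 10)/(g + √2) = (-10 + g)/(g + √2))
P(F, D) = 4*F (P(F, D) = 2*(2*F) = 4*F)
P(155, E(f)) - 1*(-249) = 4*155 - 1*(-249) = 620 + 249 = 869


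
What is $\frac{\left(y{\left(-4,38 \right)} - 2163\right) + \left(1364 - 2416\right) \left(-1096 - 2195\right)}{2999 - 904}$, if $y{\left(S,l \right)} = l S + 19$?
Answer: $\frac{3459836}{2095} \approx 1651.5$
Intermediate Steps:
$y{\left(S,l \right)} = 19 + S l$ ($y{\left(S,l \right)} = S l + 19 = 19 + S l$)
$\frac{\left(y{\left(-4,38 \right)} - 2163\right) + \left(1364 - 2416\right) \left(-1096 - 2195\right)}{2999 - 904} = \frac{\left(\left(19 - 152\right) - 2163\right) + \left(1364 - 2416\right) \left(-1096 - 2195\right)}{2999 - 904} = \frac{\left(\left(19 - 152\right) - 2163\right) - -3462132}{2999 - 904} = \frac{\left(-133 - 2163\right) + 3462132}{2095} = \left(-2296 + 3462132\right) \frac{1}{2095} = 3459836 \cdot \frac{1}{2095} = \frac{3459836}{2095}$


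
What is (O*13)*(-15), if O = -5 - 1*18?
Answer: 4485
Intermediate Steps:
O = -23 (O = -5 - 18 = -23)
(O*13)*(-15) = -23*13*(-15) = -299*(-15) = 4485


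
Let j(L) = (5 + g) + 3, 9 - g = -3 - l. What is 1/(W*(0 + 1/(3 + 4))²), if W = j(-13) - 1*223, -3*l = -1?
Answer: -147/608 ≈ -0.24178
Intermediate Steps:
l = ⅓ (l = -⅓*(-1) = ⅓ ≈ 0.33333)
g = 37/3 (g = 9 - (-3 - 1*⅓) = 9 - (-3 - ⅓) = 9 - 1*(-10/3) = 9 + 10/3 = 37/3 ≈ 12.333)
j(L) = 61/3 (j(L) = (5 + 37/3) + 3 = 52/3 + 3 = 61/3)
W = -608/3 (W = 61/3 - 1*223 = 61/3 - 223 = -608/3 ≈ -202.67)
1/(W*(0 + 1/(3 + 4))²) = 1/(-608*(0 + 1/(3 + 4))²/3) = 1/(-608*(0 + 1/7)²/3) = 1/(-608*(0 + ⅐)²/3) = 1/(-608*(⅐)²/3) = 1/(-608/3*1/49) = 1/(-608/147) = -147/608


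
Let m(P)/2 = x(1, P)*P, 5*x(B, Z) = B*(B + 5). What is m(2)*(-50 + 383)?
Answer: 7992/5 ≈ 1598.4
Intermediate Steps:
x(B, Z) = B*(5 + B)/5 (x(B, Z) = (B*(B + 5))/5 = (B*(5 + B))/5 = B*(5 + B)/5)
m(P) = 12*P/5 (m(P) = 2*(((⅕)*1*(5 + 1))*P) = 2*(((⅕)*1*6)*P) = 2*(6*P/5) = 12*P/5)
m(2)*(-50 + 383) = ((12/5)*2)*(-50 + 383) = (24/5)*333 = 7992/5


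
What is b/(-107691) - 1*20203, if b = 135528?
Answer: -725272267/35897 ≈ -20204.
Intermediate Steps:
b/(-107691) - 1*20203 = 135528/(-107691) - 1*20203 = 135528*(-1/107691) - 20203 = -45176/35897 - 20203 = -725272267/35897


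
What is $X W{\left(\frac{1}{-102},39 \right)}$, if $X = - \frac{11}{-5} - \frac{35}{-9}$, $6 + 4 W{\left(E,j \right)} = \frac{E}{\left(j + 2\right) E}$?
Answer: $- \frac{6713}{738} \approx -9.0962$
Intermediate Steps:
$W{\left(E,j \right)} = - \frac{3}{2} + \frac{1}{4 \left(2 + j\right)}$ ($W{\left(E,j \right)} = - \frac{3}{2} + \frac{E \frac{1}{\left(j + 2\right) E}}{4} = - \frac{3}{2} + \frac{E \frac{1}{\left(2 + j\right) E}}{4} = - \frac{3}{2} + \frac{E \frac{1}{E \left(2 + j\right)}}{4} = - \frac{3}{2} + \frac{1}{4 \left(2 + j\right)}$)
$X = \frac{274}{45}$ ($X = \left(-11\right) \left(- \frac{1}{5}\right) - - \frac{35}{9} = \frac{11}{5} + \frac{35}{9} = \frac{274}{45} \approx 6.0889$)
$X W{\left(\frac{1}{-102},39 \right)} = \frac{274 \frac{-11 - 234}{4 \left(2 + 39\right)}}{45} = \frac{274 \frac{-11 - 234}{4 \cdot 41}}{45} = \frac{274 \cdot \frac{1}{4} \cdot \frac{1}{41} \left(-245\right)}{45} = \frac{274}{45} \left(- \frac{245}{164}\right) = - \frac{6713}{738}$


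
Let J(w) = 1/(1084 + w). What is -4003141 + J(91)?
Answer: -4703690674/1175 ≈ -4.0031e+6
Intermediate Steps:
-4003141 + J(91) = -4003141 + 1/(1084 + 91) = -4003141 + 1/1175 = -4703690674/1175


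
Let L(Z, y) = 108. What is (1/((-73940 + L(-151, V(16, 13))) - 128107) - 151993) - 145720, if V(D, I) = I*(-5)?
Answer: -60119865508/201939 ≈ -2.9771e+5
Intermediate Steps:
V(D, I) = -5*I
(1/((-73940 + L(-151, V(16, 13))) - 128107) - 151993) - 145720 = (1/((-73940 + 108) - 128107) - 151993) - 145720 = (1/(-73832 - 128107) - 151993) - 145720 = (1/(-201939) - 151993) - 145720 = (-1/201939 - 151993) - 145720 = -30693314428/201939 - 145720 = -60119865508/201939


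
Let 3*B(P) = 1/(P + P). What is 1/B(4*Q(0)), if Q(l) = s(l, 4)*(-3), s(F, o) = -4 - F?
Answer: 288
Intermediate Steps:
Q(l) = 12 + 3*l (Q(l) = (-4 - l)*(-3) = 12 + 3*l)
B(P) = 1/(6*P) (B(P) = 1/(3*(P + P)) = 1/(3*((2*P))) = (1/(2*P))/3 = 1/(6*P))
1/B(4*Q(0)) = 1/(1/(6*((4*(12 + 3*0))))) = 1/(1/(6*((4*(12 + 0))))) = 1/(1/(6*((4*12)))) = 1/((1/6)/48) = 1/((1/6)*(1/48)) = 1/(1/288) = 288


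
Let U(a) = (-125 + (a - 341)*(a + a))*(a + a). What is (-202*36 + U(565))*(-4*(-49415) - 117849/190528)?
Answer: 5383014868691412109/95264 ≈ 5.6506e+13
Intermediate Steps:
U(a) = 2*a*(-125 + 2*a*(-341 + a)) (U(a) = (-125 + (-341 + a)*(2*a))*(2*a) = (-125 + 2*a*(-341 + a))*(2*a) = 2*a*(-125 + 2*a*(-341 + a)))
(-202*36 + U(565))*(-4*(-49415) - 117849/190528) = (-202*36 + 2*565*(-125 - 682*565 + 2*565²))*(-4*(-49415) - 117849/190528) = (-7272 + 2*565*(-125 - 385330 + 2*319225))*(197660 - 117849*1/190528) = (-7272 + 2*565*(-125 - 385330 + 638450))*(197660 - 117849/190528) = (-7272 + 2*565*252995)*(37659646631/190528) = (-7272 + 285884350)*(37659646631/190528) = 285877078*(37659646631/190528) = 5383014868691412109/95264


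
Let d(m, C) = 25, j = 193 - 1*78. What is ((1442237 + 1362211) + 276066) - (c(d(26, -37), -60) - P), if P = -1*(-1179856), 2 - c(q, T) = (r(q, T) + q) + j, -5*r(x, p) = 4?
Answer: 21302536/5 ≈ 4.2605e+6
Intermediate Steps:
j = 115 (j = 193 - 78 = 115)
r(x, p) = -⅘ (r(x, p) = -⅕*4 = -⅘)
c(q, T) = -561/5 - q (c(q, T) = 2 - ((-⅘ + q) + 115) = 2 - (571/5 + q) = 2 + (-571/5 - q) = -561/5 - q)
P = 1179856
((1442237 + 1362211) + 276066) - (c(d(26, -37), -60) - P) = ((1442237 + 1362211) + 276066) - ((-561/5 - 1*25) - 1*1179856) = (2804448 + 276066) - ((-561/5 - 25) - 1179856) = 3080514 - (-686/5 - 1179856) = 3080514 - 1*(-5899966/5) = 3080514 + 5899966/5 = 21302536/5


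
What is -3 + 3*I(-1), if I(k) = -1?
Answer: -6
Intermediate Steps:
-3 + 3*I(-1) = -3 + 3*(-1) = -3 - 3 = -6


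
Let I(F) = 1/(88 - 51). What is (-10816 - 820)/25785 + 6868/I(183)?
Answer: 6552369424/25785 ≈ 2.5412e+5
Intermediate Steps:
I(F) = 1/37
(-10816 - 820)/25785 + 6868/I(183) = (-10816 - 820)/25785 + 6868/(1/37) = -11636*1/25785 + 6868*37 = -11636/25785 + 254116 = 6552369424/25785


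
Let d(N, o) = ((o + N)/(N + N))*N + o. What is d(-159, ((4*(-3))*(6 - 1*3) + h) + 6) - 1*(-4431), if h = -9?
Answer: 4293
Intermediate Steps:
d(N, o) = N/2 + 3*o/2 (d(N, o) = ((N + o)/((2*N)))*N + o = ((N + o)*(1/(2*N)))*N + o = ((N + o)/(2*N))*N + o = (N/2 + o/2) + o = N/2 + 3*o/2)
d(-159, ((4*(-3))*(6 - 1*3) + h) + 6) - 1*(-4431) = ((½)*(-159) + 3*(((4*(-3))*(6 - 1*3) - 9) + 6)/2) - 1*(-4431) = (-159/2 + 3*((-12*(6 - 3) - 9) + 6)/2) + 4431 = (-159/2 + 3*((-12*3 - 9) + 6)/2) + 4431 = (-159/2 + 3*((-36 - 9) + 6)/2) + 4431 = (-159/2 + 3*(-45 + 6)/2) + 4431 = (-159/2 + (3/2)*(-39)) + 4431 = (-159/2 - 117/2) + 4431 = -138 + 4431 = 4293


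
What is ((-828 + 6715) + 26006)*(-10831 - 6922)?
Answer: -566196429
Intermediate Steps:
((-828 + 6715) + 26006)*(-10831 - 6922) = (5887 + 26006)*(-17753) = 31893*(-17753) = -566196429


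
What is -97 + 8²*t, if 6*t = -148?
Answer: -5027/3 ≈ -1675.7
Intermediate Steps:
t = -74/3 (t = (⅙)*(-148) = -74/3 ≈ -24.667)
-97 + 8²*t = -97 + 8²*(-74/3) = -97 + 64*(-74/3) = -97 - 4736/3 = -5027/3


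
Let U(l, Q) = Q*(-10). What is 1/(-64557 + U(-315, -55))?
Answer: -1/64007 ≈ -1.5623e-5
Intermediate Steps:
U(l, Q) = -10*Q
1/(-64557 + U(-315, -55)) = 1/(-64557 - 10*(-55)) = 1/(-64557 + 550) = 1/(-64007) = -1/64007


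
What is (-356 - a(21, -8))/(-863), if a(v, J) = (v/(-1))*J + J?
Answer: 516/863 ≈ 0.59791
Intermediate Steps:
a(v, J) = J - J*v (a(v, J) = (v*(-1))*J + J = (-v)*J + J = -J*v + J = J - J*v)
(-356 - a(21, -8))/(-863) = (-356 - (-8)*(1 - 1*21))/(-863) = (-356 - (-8)*(1 - 21))*(-1/863) = (-356 - (-8)*(-20))*(-1/863) = (-356 - 1*160)*(-1/863) = (-356 - 160)*(-1/863) = -516*(-1/863) = 516/863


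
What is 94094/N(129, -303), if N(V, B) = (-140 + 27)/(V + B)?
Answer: 16372356/113 ≈ 1.4489e+5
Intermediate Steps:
N(V, B) = -113/(B + V)
94094/N(129, -303) = 94094/((-113/(-303 + 129))) = 94094/((-113/(-174))) = 94094/((-113*(-1/174))) = 94094/(113/174) = 94094*(174/113) = 16372356/113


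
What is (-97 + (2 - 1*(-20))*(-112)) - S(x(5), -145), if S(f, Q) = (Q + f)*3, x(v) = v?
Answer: -2141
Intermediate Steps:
S(f, Q) = 3*Q + 3*f
(-97 + (2 - 1*(-20))*(-112)) - S(x(5), -145) = (-97 + (2 - 1*(-20))*(-112)) - (3*(-145) + 3*5) = (-97 + (2 + 20)*(-112)) - (-435 + 15) = (-97 + 22*(-112)) - 1*(-420) = (-97 - 2464) + 420 = -2561 + 420 = -2141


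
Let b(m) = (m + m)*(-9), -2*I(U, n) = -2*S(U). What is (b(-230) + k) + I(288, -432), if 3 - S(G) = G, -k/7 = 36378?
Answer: -250791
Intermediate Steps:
k = -254646 (k = -7*36378 = -254646)
S(G) = 3 - G
I(U, n) = 3 - U (I(U, n) = -(-1)*(3 - U) = -(-6 + 2*U)/2 = 3 - U)
b(m) = -18*m (b(m) = (2*m)*(-9) = -18*m)
(b(-230) + k) + I(288, -432) = (-18*(-230) - 254646) + (3 - 1*288) = (4140 - 254646) + (3 - 288) = -250506 - 285 = -250791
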